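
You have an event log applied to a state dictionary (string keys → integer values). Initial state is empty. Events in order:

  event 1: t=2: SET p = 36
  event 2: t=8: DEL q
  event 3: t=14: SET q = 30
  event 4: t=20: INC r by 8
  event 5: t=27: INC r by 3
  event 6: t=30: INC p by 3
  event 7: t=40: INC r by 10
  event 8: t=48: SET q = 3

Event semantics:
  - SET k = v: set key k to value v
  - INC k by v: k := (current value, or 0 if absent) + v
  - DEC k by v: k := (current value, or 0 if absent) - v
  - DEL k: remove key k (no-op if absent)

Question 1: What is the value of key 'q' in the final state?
Answer: 3

Derivation:
Track key 'q' through all 8 events:
  event 1 (t=2: SET p = 36): q unchanged
  event 2 (t=8: DEL q): q (absent) -> (absent)
  event 3 (t=14: SET q = 30): q (absent) -> 30
  event 4 (t=20: INC r by 8): q unchanged
  event 5 (t=27: INC r by 3): q unchanged
  event 6 (t=30: INC p by 3): q unchanged
  event 7 (t=40: INC r by 10): q unchanged
  event 8 (t=48: SET q = 3): q 30 -> 3
Final: q = 3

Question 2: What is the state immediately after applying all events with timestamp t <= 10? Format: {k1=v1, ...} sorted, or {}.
Apply events with t <= 10 (2 events):
  after event 1 (t=2: SET p = 36): {p=36}
  after event 2 (t=8: DEL q): {p=36}

Answer: {p=36}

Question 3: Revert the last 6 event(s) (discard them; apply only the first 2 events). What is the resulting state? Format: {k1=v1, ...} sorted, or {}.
Answer: {p=36}

Derivation:
Keep first 2 events (discard last 6):
  after event 1 (t=2: SET p = 36): {p=36}
  after event 2 (t=8: DEL q): {p=36}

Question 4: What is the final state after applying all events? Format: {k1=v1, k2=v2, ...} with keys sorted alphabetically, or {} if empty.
Answer: {p=39, q=3, r=21}

Derivation:
  after event 1 (t=2: SET p = 36): {p=36}
  after event 2 (t=8: DEL q): {p=36}
  after event 3 (t=14: SET q = 30): {p=36, q=30}
  after event 4 (t=20: INC r by 8): {p=36, q=30, r=8}
  after event 5 (t=27: INC r by 3): {p=36, q=30, r=11}
  after event 6 (t=30: INC p by 3): {p=39, q=30, r=11}
  after event 7 (t=40: INC r by 10): {p=39, q=30, r=21}
  after event 8 (t=48: SET q = 3): {p=39, q=3, r=21}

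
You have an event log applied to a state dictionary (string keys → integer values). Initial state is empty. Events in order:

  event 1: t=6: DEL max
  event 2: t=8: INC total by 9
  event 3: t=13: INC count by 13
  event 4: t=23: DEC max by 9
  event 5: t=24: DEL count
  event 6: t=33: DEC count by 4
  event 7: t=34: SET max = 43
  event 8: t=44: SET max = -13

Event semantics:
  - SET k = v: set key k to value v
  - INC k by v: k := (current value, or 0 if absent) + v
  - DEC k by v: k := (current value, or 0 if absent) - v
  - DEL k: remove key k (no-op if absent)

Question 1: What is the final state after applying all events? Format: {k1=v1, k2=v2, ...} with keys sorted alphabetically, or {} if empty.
Answer: {count=-4, max=-13, total=9}

Derivation:
  after event 1 (t=6: DEL max): {}
  after event 2 (t=8: INC total by 9): {total=9}
  after event 3 (t=13: INC count by 13): {count=13, total=9}
  after event 4 (t=23: DEC max by 9): {count=13, max=-9, total=9}
  after event 5 (t=24: DEL count): {max=-9, total=9}
  after event 6 (t=33: DEC count by 4): {count=-4, max=-9, total=9}
  after event 7 (t=34: SET max = 43): {count=-4, max=43, total=9}
  after event 8 (t=44: SET max = -13): {count=-4, max=-13, total=9}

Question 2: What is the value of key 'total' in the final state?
Answer: 9

Derivation:
Track key 'total' through all 8 events:
  event 1 (t=6: DEL max): total unchanged
  event 2 (t=8: INC total by 9): total (absent) -> 9
  event 3 (t=13: INC count by 13): total unchanged
  event 4 (t=23: DEC max by 9): total unchanged
  event 5 (t=24: DEL count): total unchanged
  event 6 (t=33: DEC count by 4): total unchanged
  event 7 (t=34: SET max = 43): total unchanged
  event 8 (t=44: SET max = -13): total unchanged
Final: total = 9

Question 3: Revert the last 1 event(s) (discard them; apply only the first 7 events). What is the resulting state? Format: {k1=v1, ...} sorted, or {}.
Answer: {count=-4, max=43, total=9}

Derivation:
Keep first 7 events (discard last 1):
  after event 1 (t=6: DEL max): {}
  after event 2 (t=8: INC total by 9): {total=9}
  after event 3 (t=13: INC count by 13): {count=13, total=9}
  after event 4 (t=23: DEC max by 9): {count=13, max=-9, total=9}
  after event 5 (t=24: DEL count): {max=-9, total=9}
  after event 6 (t=33: DEC count by 4): {count=-4, max=-9, total=9}
  after event 7 (t=34: SET max = 43): {count=-4, max=43, total=9}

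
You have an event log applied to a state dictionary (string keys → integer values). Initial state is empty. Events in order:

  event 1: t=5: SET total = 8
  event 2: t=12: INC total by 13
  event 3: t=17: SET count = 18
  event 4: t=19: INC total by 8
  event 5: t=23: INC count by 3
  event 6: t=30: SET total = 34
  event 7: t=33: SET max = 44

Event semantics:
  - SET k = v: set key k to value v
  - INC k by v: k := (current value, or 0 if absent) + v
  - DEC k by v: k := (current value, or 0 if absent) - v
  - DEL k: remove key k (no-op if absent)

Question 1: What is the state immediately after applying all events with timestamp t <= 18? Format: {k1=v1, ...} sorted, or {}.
Answer: {count=18, total=21}

Derivation:
Apply events with t <= 18 (3 events):
  after event 1 (t=5: SET total = 8): {total=8}
  after event 2 (t=12: INC total by 13): {total=21}
  after event 3 (t=17: SET count = 18): {count=18, total=21}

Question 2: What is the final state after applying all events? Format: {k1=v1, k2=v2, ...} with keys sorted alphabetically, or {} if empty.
  after event 1 (t=5: SET total = 8): {total=8}
  after event 2 (t=12: INC total by 13): {total=21}
  after event 3 (t=17: SET count = 18): {count=18, total=21}
  after event 4 (t=19: INC total by 8): {count=18, total=29}
  after event 5 (t=23: INC count by 3): {count=21, total=29}
  after event 6 (t=30: SET total = 34): {count=21, total=34}
  after event 7 (t=33: SET max = 44): {count=21, max=44, total=34}

Answer: {count=21, max=44, total=34}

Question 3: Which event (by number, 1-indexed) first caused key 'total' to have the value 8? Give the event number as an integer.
Looking for first event where total becomes 8:
  event 1: total (absent) -> 8  <-- first match

Answer: 1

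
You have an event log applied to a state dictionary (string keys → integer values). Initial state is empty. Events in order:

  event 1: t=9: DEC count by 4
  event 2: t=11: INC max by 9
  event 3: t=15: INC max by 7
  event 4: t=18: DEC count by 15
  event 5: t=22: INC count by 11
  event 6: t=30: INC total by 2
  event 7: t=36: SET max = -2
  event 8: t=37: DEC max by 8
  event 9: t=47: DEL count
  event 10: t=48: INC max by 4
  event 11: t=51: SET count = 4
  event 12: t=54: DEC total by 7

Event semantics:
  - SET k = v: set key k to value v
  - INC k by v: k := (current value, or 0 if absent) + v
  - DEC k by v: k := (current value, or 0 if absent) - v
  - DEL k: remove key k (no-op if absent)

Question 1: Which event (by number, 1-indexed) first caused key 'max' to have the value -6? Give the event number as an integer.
Looking for first event where max becomes -6:
  event 2: max = 9
  event 3: max = 16
  event 4: max = 16
  event 5: max = 16
  event 6: max = 16
  event 7: max = -2
  event 8: max = -10
  event 9: max = -10
  event 10: max -10 -> -6  <-- first match

Answer: 10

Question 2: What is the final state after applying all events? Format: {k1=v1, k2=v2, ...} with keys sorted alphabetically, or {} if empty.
  after event 1 (t=9: DEC count by 4): {count=-4}
  after event 2 (t=11: INC max by 9): {count=-4, max=9}
  after event 3 (t=15: INC max by 7): {count=-4, max=16}
  after event 4 (t=18: DEC count by 15): {count=-19, max=16}
  after event 5 (t=22: INC count by 11): {count=-8, max=16}
  after event 6 (t=30: INC total by 2): {count=-8, max=16, total=2}
  after event 7 (t=36: SET max = -2): {count=-8, max=-2, total=2}
  after event 8 (t=37: DEC max by 8): {count=-8, max=-10, total=2}
  after event 9 (t=47: DEL count): {max=-10, total=2}
  after event 10 (t=48: INC max by 4): {max=-6, total=2}
  after event 11 (t=51: SET count = 4): {count=4, max=-6, total=2}
  after event 12 (t=54: DEC total by 7): {count=4, max=-6, total=-5}

Answer: {count=4, max=-6, total=-5}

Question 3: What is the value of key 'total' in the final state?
Track key 'total' through all 12 events:
  event 1 (t=9: DEC count by 4): total unchanged
  event 2 (t=11: INC max by 9): total unchanged
  event 3 (t=15: INC max by 7): total unchanged
  event 4 (t=18: DEC count by 15): total unchanged
  event 5 (t=22: INC count by 11): total unchanged
  event 6 (t=30: INC total by 2): total (absent) -> 2
  event 7 (t=36: SET max = -2): total unchanged
  event 8 (t=37: DEC max by 8): total unchanged
  event 9 (t=47: DEL count): total unchanged
  event 10 (t=48: INC max by 4): total unchanged
  event 11 (t=51: SET count = 4): total unchanged
  event 12 (t=54: DEC total by 7): total 2 -> -5
Final: total = -5

Answer: -5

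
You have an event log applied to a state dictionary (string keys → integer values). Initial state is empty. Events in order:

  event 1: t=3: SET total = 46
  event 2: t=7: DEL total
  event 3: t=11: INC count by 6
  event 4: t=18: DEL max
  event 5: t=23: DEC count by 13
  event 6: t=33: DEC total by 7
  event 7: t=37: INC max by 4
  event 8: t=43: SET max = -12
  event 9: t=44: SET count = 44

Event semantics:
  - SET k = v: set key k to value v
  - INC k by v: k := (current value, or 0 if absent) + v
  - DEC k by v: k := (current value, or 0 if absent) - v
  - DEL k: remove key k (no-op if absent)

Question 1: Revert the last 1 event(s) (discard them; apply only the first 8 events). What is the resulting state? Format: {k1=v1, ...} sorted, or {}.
Keep first 8 events (discard last 1):
  after event 1 (t=3: SET total = 46): {total=46}
  after event 2 (t=7: DEL total): {}
  after event 3 (t=11: INC count by 6): {count=6}
  after event 4 (t=18: DEL max): {count=6}
  after event 5 (t=23: DEC count by 13): {count=-7}
  after event 6 (t=33: DEC total by 7): {count=-7, total=-7}
  after event 7 (t=37: INC max by 4): {count=-7, max=4, total=-7}
  after event 8 (t=43: SET max = -12): {count=-7, max=-12, total=-7}

Answer: {count=-7, max=-12, total=-7}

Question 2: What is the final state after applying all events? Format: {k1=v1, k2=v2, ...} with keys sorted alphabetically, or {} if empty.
  after event 1 (t=3: SET total = 46): {total=46}
  after event 2 (t=7: DEL total): {}
  after event 3 (t=11: INC count by 6): {count=6}
  after event 4 (t=18: DEL max): {count=6}
  after event 5 (t=23: DEC count by 13): {count=-7}
  after event 6 (t=33: DEC total by 7): {count=-7, total=-7}
  after event 7 (t=37: INC max by 4): {count=-7, max=4, total=-7}
  after event 8 (t=43: SET max = -12): {count=-7, max=-12, total=-7}
  after event 9 (t=44: SET count = 44): {count=44, max=-12, total=-7}

Answer: {count=44, max=-12, total=-7}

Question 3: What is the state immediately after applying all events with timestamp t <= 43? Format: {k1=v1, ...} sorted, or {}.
Answer: {count=-7, max=-12, total=-7}

Derivation:
Apply events with t <= 43 (8 events):
  after event 1 (t=3: SET total = 46): {total=46}
  after event 2 (t=7: DEL total): {}
  after event 3 (t=11: INC count by 6): {count=6}
  after event 4 (t=18: DEL max): {count=6}
  after event 5 (t=23: DEC count by 13): {count=-7}
  after event 6 (t=33: DEC total by 7): {count=-7, total=-7}
  after event 7 (t=37: INC max by 4): {count=-7, max=4, total=-7}
  after event 8 (t=43: SET max = -12): {count=-7, max=-12, total=-7}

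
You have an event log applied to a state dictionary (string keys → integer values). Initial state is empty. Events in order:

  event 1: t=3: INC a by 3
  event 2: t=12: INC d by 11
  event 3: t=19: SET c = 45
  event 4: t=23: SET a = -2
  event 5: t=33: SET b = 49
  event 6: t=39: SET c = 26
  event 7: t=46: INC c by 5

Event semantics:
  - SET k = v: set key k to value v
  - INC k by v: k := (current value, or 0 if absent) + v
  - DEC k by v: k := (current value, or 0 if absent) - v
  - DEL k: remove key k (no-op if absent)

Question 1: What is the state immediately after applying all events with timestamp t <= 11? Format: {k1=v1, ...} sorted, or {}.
Answer: {a=3}

Derivation:
Apply events with t <= 11 (1 events):
  after event 1 (t=3: INC a by 3): {a=3}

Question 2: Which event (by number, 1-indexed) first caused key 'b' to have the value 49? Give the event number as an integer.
Answer: 5

Derivation:
Looking for first event where b becomes 49:
  event 5: b (absent) -> 49  <-- first match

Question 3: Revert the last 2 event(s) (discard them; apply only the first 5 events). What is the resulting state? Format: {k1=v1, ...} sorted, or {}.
Answer: {a=-2, b=49, c=45, d=11}

Derivation:
Keep first 5 events (discard last 2):
  after event 1 (t=3: INC a by 3): {a=3}
  after event 2 (t=12: INC d by 11): {a=3, d=11}
  after event 3 (t=19: SET c = 45): {a=3, c=45, d=11}
  after event 4 (t=23: SET a = -2): {a=-2, c=45, d=11}
  after event 5 (t=33: SET b = 49): {a=-2, b=49, c=45, d=11}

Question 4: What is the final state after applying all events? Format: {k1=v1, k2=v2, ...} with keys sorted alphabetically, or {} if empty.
Answer: {a=-2, b=49, c=31, d=11}

Derivation:
  after event 1 (t=3: INC a by 3): {a=3}
  after event 2 (t=12: INC d by 11): {a=3, d=11}
  after event 3 (t=19: SET c = 45): {a=3, c=45, d=11}
  after event 4 (t=23: SET a = -2): {a=-2, c=45, d=11}
  after event 5 (t=33: SET b = 49): {a=-2, b=49, c=45, d=11}
  after event 6 (t=39: SET c = 26): {a=-2, b=49, c=26, d=11}
  after event 7 (t=46: INC c by 5): {a=-2, b=49, c=31, d=11}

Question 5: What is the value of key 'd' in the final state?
Answer: 11

Derivation:
Track key 'd' through all 7 events:
  event 1 (t=3: INC a by 3): d unchanged
  event 2 (t=12: INC d by 11): d (absent) -> 11
  event 3 (t=19: SET c = 45): d unchanged
  event 4 (t=23: SET a = -2): d unchanged
  event 5 (t=33: SET b = 49): d unchanged
  event 6 (t=39: SET c = 26): d unchanged
  event 7 (t=46: INC c by 5): d unchanged
Final: d = 11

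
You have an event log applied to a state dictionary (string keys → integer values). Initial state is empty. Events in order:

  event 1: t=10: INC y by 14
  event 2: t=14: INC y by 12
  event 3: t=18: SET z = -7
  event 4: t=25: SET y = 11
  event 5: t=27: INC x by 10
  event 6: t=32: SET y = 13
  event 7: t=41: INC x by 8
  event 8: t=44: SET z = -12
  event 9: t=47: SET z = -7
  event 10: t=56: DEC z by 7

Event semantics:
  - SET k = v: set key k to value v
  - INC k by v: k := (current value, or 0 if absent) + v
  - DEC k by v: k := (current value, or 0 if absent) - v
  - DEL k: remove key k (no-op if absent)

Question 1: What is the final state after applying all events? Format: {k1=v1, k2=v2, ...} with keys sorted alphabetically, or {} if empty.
Answer: {x=18, y=13, z=-14}

Derivation:
  after event 1 (t=10: INC y by 14): {y=14}
  after event 2 (t=14: INC y by 12): {y=26}
  after event 3 (t=18: SET z = -7): {y=26, z=-7}
  after event 4 (t=25: SET y = 11): {y=11, z=-7}
  after event 5 (t=27: INC x by 10): {x=10, y=11, z=-7}
  after event 6 (t=32: SET y = 13): {x=10, y=13, z=-7}
  after event 7 (t=41: INC x by 8): {x=18, y=13, z=-7}
  after event 8 (t=44: SET z = -12): {x=18, y=13, z=-12}
  after event 9 (t=47: SET z = -7): {x=18, y=13, z=-7}
  after event 10 (t=56: DEC z by 7): {x=18, y=13, z=-14}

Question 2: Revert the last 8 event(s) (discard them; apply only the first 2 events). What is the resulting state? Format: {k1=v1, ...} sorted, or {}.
Keep first 2 events (discard last 8):
  after event 1 (t=10: INC y by 14): {y=14}
  after event 2 (t=14: INC y by 12): {y=26}

Answer: {y=26}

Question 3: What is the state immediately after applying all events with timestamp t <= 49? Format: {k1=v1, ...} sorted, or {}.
Answer: {x=18, y=13, z=-7}

Derivation:
Apply events with t <= 49 (9 events):
  after event 1 (t=10: INC y by 14): {y=14}
  after event 2 (t=14: INC y by 12): {y=26}
  after event 3 (t=18: SET z = -7): {y=26, z=-7}
  after event 4 (t=25: SET y = 11): {y=11, z=-7}
  after event 5 (t=27: INC x by 10): {x=10, y=11, z=-7}
  after event 6 (t=32: SET y = 13): {x=10, y=13, z=-7}
  after event 7 (t=41: INC x by 8): {x=18, y=13, z=-7}
  after event 8 (t=44: SET z = -12): {x=18, y=13, z=-12}
  after event 9 (t=47: SET z = -7): {x=18, y=13, z=-7}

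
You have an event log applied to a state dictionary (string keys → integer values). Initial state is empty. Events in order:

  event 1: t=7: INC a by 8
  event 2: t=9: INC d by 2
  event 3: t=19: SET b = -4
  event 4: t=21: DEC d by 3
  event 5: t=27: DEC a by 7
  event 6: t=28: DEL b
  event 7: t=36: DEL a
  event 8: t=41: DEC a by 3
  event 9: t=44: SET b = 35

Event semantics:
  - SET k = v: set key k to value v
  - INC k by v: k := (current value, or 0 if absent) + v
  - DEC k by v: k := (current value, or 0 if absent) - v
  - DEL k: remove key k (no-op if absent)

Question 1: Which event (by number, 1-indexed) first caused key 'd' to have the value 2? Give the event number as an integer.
Answer: 2

Derivation:
Looking for first event where d becomes 2:
  event 2: d (absent) -> 2  <-- first match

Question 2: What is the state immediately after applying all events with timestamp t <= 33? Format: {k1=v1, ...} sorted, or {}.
Answer: {a=1, d=-1}

Derivation:
Apply events with t <= 33 (6 events):
  after event 1 (t=7: INC a by 8): {a=8}
  after event 2 (t=9: INC d by 2): {a=8, d=2}
  after event 3 (t=19: SET b = -4): {a=8, b=-4, d=2}
  after event 4 (t=21: DEC d by 3): {a=8, b=-4, d=-1}
  after event 5 (t=27: DEC a by 7): {a=1, b=-4, d=-1}
  after event 6 (t=28: DEL b): {a=1, d=-1}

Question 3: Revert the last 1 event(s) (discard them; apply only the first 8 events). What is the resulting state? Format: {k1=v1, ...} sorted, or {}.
Answer: {a=-3, d=-1}

Derivation:
Keep first 8 events (discard last 1):
  after event 1 (t=7: INC a by 8): {a=8}
  after event 2 (t=9: INC d by 2): {a=8, d=2}
  after event 3 (t=19: SET b = -4): {a=8, b=-4, d=2}
  after event 4 (t=21: DEC d by 3): {a=8, b=-4, d=-1}
  after event 5 (t=27: DEC a by 7): {a=1, b=-4, d=-1}
  after event 6 (t=28: DEL b): {a=1, d=-1}
  after event 7 (t=36: DEL a): {d=-1}
  after event 8 (t=41: DEC a by 3): {a=-3, d=-1}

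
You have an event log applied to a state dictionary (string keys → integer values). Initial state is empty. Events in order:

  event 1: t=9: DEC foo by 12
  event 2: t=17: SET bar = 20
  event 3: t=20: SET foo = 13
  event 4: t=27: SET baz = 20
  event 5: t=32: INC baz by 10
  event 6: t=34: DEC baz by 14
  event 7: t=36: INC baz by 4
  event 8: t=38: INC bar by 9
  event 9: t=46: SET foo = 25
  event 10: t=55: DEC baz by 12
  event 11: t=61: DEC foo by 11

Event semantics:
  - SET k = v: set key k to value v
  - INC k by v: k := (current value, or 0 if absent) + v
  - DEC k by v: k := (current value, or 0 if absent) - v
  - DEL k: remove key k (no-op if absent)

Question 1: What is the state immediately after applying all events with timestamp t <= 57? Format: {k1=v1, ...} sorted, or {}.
Apply events with t <= 57 (10 events):
  after event 1 (t=9: DEC foo by 12): {foo=-12}
  after event 2 (t=17: SET bar = 20): {bar=20, foo=-12}
  after event 3 (t=20: SET foo = 13): {bar=20, foo=13}
  after event 4 (t=27: SET baz = 20): {bar=20, baz=20, foo=13}
  after event 5 (t=32: INC baz by 10): {bar=20, baz=30, foo=13}
  after event 6 (t=34: DEC baz by 14): {bar=20, baz=16, foo=13}
  after event 7 (t=36: INC baz by 4): {bar=20, baz=20, foo=13}
  after event 8 (t=38: INC bar by 9): {bar=29, baz=20, foo=13}
  after event 9 (t=46: SET foo = 25): {bar=29, baz=20, foo=25}
  after event 10 (t=55: DEC baz by 12): {bar=29, baz=8, foo=25}

Answer: {bar=29, baz=8, foo=25}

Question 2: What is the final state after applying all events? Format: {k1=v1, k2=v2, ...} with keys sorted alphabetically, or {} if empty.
  after event 1 (t=9: DEC foo by 12): {foo=-12}
  after event 2 (t=17: SET bar = 20): {bar=20, foo=-12}
  after event 3 (t=20: SET foo = 13): {bar=20, foo=13}
  after event 4 (t=27: SET baz = 20): {bar=20, baz=20, foo=13}
  after event 5 (t=32: INC baz by 10): {bar=20, baz=30, foo=13}
  after event 6 (t=34: DEC baz by 14): {bar=20, baz=16, foo=13}
  after event 7 (t=36: INC baz by 4): {bar=20, baz=20, foo=13}
  after event 8 (t=38: INC bar by 9): {bar=29, baz=20, foo=13}
  after event 9 (t=46: SET foo = 25): {bar=29, baz=20, foo=25}
  after event 10 (t=55: DEC baz by 12): {bar=29, baz=8, foo=25}
  after event 11 (t=61: DEC foo by 11): {bar=29, baz=8, foo=14}

Answer: {bar=29, baz=8, foo=14}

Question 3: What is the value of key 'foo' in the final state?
Answer: 14

Derivation:
Track key 'foo' through all 11 events:
  event 1 (t=9: DEC foo by 12): foo (absent) -> -12
  event 2 (t=17: SET bar = 20): foo unchanged
  event 3 (t=20: SET foo = 13): foo -12 -> 13
  event 4 (t=27: SET baz = 20): foo unchanged
  event 5 (t=32: INC baz by 10): foo unchanged
  event 6 (t=34: DEC baz by 14): foo unchanged
  event 7 (t=36: INC baz by 4): foo unchanged
  event 8 (t=38: INC bar by 9): foo unchanged
  event 9 (t=46: SET foo = 25): foo 13 -> 25
  event 10 (t=55: DEC baz by 12): foo unchanged
  event 11 (t=61: DEC foo by 11): foo 25 -> 14
Final: foo = 14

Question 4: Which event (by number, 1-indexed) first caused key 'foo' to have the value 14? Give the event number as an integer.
Looking for first event where foo becomes 14:
  event 1: foo = -12
  event 2: foo = -12
  event 3: foo = 13
  event 4: foo = 13
  event 5: foo = 13
  event 6: foo = 13
  event 7: foo = 13
  event 8: foo = 13
  event 9: foo = 25
  event 10: foo = 25
  event 11: foo 25 -> 14  <-- first match

Answer: 11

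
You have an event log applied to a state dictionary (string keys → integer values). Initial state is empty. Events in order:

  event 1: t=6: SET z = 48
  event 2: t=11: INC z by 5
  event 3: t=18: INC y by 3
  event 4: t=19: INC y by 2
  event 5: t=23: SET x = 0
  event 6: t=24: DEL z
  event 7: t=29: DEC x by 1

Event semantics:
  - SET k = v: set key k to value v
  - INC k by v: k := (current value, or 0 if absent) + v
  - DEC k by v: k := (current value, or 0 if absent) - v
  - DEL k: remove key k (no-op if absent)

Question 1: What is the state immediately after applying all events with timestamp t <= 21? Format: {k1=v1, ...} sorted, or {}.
Apply events with t <= 21 (4 events):
  after event 1 (t=6: SET z = 48): {z=48}
  after event 2 (t=11: INC z by 5): {z=53}
  after event 3 (t=18: INC y by 3): {y=3, z=53}
  after event 4 (t=19: INC y by 2): {y=5, z=53}

Answer: {y=5, z=53}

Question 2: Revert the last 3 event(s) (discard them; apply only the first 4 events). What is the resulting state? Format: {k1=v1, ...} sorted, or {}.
Keep first 4 events (discard last 3):
  after event 1 (t=6: SET z = 48): {z=48}
  after event 2 (t=11: INC z by 5): {z=53}
  after event 3 (t=18: INC y by 3): {y=3, z=53}
  after event 4 (t=19: INC y by 2): {y=5, z=53}

Answer: {y=5, z=53}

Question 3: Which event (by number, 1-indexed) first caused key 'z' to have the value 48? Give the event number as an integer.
Answer: 1

Derivation:
Looking for first event where z becomes 48:
  event 1: z (absent) -> 48  <-- first match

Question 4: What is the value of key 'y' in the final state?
Track key 'y' through all 7 events:
  event 1 (t=6: SET z = 48): y unchanged
  event 2 (t=11: INC z by 5): y unchanged
  event 3 (t=18: INC y by 3): y (absent) -> 3
  event 4 (t=19: INC y by 2): y 3 -> 5
  event 5 (t=23: SET x = 0): y unchanged
  event 6 (t=24: DEL z): y unchanged
  event 7 (t=29: DEC x by 1): y unchanged
Final: y = 5

Answer: 5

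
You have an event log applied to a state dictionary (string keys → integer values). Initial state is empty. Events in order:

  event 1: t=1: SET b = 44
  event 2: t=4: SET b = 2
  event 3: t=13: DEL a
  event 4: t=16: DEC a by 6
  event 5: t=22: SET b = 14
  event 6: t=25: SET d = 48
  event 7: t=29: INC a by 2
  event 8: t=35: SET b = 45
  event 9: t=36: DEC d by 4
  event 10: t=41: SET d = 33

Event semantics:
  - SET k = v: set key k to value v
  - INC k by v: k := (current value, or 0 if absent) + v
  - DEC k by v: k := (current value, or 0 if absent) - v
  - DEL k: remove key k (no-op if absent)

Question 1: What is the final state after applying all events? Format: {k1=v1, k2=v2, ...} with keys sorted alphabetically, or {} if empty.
  after event 1 (t=1: SET b = 44): {b=44}
  after event 2 (t=4: SET b = 2): {b=2}
  after event 3 (t=13: DEL a): {b=2}
  after event 4 (t=16: DEC a by 6): {a=-6, b=2}
  after event 5 (t=22: SET b = 14): {a=-6, b=14}
  after event 6 (t=25: SET d = 48): {a=-6, b=14, d=48}
  after event 7 (t=29: INC a by 2): {a=-4, b=14, d=48}
  after event 8 (t=35: SET b = 45): {a=-4, b=45, d=48}
  after event 9 (t=36: DEC d by 4): {a=-4, b=45, d=44}
  after event 10 (t=41: SET d = 33): {a=-4, b=45, d=33}

Answer: {a=-4, b=45, d=33}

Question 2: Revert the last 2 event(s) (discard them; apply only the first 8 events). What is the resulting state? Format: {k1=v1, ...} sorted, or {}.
Keep first 8 events (discard last 2):
  after event 1 (t=1: SET b = 44): {b=44}
  after event 2 (t=4: SET b = 2): {b=2}
  after event 3 (t=13: DEL a): {b=2}
  after event 4 (t=16: DEC a by 6): {a=-6, b=2}
  after event 5 (t=22: SET b = 14): {a=-6, b=14}
  after event 6 (t=25: SET d = 48): {a=-6, b=14, d=48}
  after event 7 (t=29: INC a by 2): {a=-4, b=14, d=48}
  after event 8 (t=35: SET b = 45): {a=-4, b=45, d=48}

Answer: {a=-4, b=45, d=48}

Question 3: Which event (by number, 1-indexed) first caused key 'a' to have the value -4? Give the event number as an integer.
Looking for first event where a becomes -4:
  event 4: a = -6
  event 5: a = -6
  event 6: a = -6
  event 7: a -6 -> -4  <-- first match

Answer: 7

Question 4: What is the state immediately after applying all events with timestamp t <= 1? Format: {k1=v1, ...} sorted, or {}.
Answer: {b=44}

Derivation:
Apply events with t <= 1 (1 events):
  after event 1 (t=1: SET b = 44): {b=44}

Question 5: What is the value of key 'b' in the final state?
Answer: 45

Derivation:
Track key 'b' through all 10 events:
  event 1 (t=1: SET b = 44): b (absent) -> 44
  event 2 (t=4: SET b = 2): b 44 -> 2
  event 3 (t=13: DEL a): b unchanged
  event 4 (t=16: DEC a by 6): b unchanged
  event 5 (t=22: SET b = 14): b 2 -> 14
  event 6 (t=25: SET d = 48): b unchanged
  event 7 (t=29: INC a by 2): b unchanged
  event 8 (t=35: SET b = 45): b 14 -> 45
  event 9 (t=36: DEC d by 4): b unchanged
  event 10 (t=41: SET d = 33): b unchanged
Final: b = 45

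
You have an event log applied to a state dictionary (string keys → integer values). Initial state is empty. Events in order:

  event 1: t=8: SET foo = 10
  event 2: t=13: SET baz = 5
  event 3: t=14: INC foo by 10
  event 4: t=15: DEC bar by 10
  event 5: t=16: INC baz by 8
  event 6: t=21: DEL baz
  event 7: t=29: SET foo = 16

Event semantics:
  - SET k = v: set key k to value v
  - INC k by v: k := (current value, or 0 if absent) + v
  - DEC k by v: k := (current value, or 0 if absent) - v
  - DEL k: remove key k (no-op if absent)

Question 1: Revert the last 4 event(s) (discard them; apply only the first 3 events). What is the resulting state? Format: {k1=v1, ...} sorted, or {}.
Keep first 3 events (discard last 4):
  after event 1 (t=8: SET foo = 10): {foo=10}
  after event 2 (t=13: SET baz = 5): {baz=5, foo=10}
  after event 3 (t=14: INC foo by 10): {baz=5, foo=20}

Answer: {baz=5, foo=20}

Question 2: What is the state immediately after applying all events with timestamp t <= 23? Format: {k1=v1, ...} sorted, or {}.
Answer: {bar=-10, foo=20}

Derivation:
Apply events with t <= 23 (6 events):
  after event 1 (t=8: SET foo = 10): {foo=10}
  after event 2 (t=13: SET baz = 5): {baz=5, foo=10}
  after event 3 (t=14: INC foo by 10): {baz=5, foo=20}
  after event 4 (t=15: DEC bar by 10): {bar=-10, baz=5, foo=20}
  after event 5 (t=16: INC baz by 8): {bar=-10, baz=13, foo=20}
  after event 6 (t=21: DEL baz): {bar=-10, foo=20}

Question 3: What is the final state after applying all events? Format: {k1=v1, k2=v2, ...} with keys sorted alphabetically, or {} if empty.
Answer: {bar=-10, foo=16}

Derivation:
  after event 1 (t=8: SET foo = 10): {foo=10}
  after event 2 (t=13: SET baz = 5): {baz=5, foo=10}
  after event 3 (t=14: INC foo by 10): {baz=5, foo=20}
  after event 4 (t=15: DEC bar by 10): {bar=-10, baz=5, foo=20}
  after event 5 (t=16: INC baz by 8): {bar=-10, baz=13, foo=20}
  after event 6 (t=21: DEL baz): {bar=-10, foo=20}
  after event 7 (t=29: SET foo = 16): {bar=-10, foo=16}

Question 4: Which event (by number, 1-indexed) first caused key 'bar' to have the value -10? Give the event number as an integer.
Answer: 4

Derivation:
Looking for first event where bar becomes -10:
  event 4: bar (absent) -> -10  <-- first match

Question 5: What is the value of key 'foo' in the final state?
Answer: 16

Derivation:
Track key 'foo' through all 7 events:
  event 1 (t=8: SET foo = 10): foo (absent) -> 10
  event 2 (t=13: SET baz = 5): foo unchanged
  event 3 (t=14: INC foo by 10): foo 10 -> 20
  event 4 (t=15: DEC bar by 10): foo unchanged
  event 5 (t=16: INC baz by 8): foo unchanged
  event 6 (t=21: DEL baz): foo unchanged
  event 7 (t=29: SET foo = 16): foo 20 -> 16
Final: foo = 16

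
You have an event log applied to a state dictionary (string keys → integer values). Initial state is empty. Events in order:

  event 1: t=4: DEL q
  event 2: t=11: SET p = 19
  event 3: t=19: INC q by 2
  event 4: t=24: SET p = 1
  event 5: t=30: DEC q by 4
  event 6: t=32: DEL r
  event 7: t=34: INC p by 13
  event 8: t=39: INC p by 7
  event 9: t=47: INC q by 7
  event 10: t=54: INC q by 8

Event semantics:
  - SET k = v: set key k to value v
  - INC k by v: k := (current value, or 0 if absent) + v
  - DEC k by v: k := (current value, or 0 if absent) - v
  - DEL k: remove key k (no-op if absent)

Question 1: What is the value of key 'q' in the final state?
Track key 'q' through all 10 events:
  event 1 (t=4: DEL q): q (absent) -> (absent)
  event 2 (t=11: SET p = 19): q unchanged
  event 3 (t=19: INC q by 2): q (absent) -> 2
  event 4 (t=24: SET p = 1): q unchanged
  event 5 (t=30: DEC q by 4): q 2 -> -2
  event 6 (t=32: DEL r): q unchanged
  event 7 (t=34: INC p by 13): q unchanged
  event 8 (t=39: INC p by 7): q unchanged
  event 9 (t=47: INC q by 7): q -2 -> 5
  event 10 (t=54: INC q by 8): q 5 -> 13
Final: q = 13

Answer: 13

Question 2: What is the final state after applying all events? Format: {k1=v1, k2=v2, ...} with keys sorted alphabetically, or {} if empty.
Answer: {p=21, q=13}

Derivation:
  after event 1 (t=4: DEL q): {}
  after event 2 (t=11: SET p = 19): {p=19}
  after event 3 (t=19: INC q by 2): {p=19, q=2}
  after event 4 (t=24: SET p = 1): {p=1, q=2}
  after event 5 (t=30: DEC q by 4): {p=1, q=-2}
  after event 6 (t=32: DEL r): {p=1, q=-2}
  after event 7 (t=34: INC p by 13): {p=14, q=-2}
  after event 8 (t=39: INC p by 7): {p=21, q=-2}
  after event 9 (t=47: INC q by 7): {p=21, q=5}
  after event 10 (t=54: INC q by 8): {p=21, q=13}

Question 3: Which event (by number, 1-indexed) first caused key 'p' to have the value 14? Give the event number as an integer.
Looking for first event where p becomes 14:
  event 2: p = 19
  event 3: p = 19
  event 4: p = 1
  event 5: p = 1
  event 6: p = 1
  event 7: p 1 -> 14  <-- first match

Answer: 7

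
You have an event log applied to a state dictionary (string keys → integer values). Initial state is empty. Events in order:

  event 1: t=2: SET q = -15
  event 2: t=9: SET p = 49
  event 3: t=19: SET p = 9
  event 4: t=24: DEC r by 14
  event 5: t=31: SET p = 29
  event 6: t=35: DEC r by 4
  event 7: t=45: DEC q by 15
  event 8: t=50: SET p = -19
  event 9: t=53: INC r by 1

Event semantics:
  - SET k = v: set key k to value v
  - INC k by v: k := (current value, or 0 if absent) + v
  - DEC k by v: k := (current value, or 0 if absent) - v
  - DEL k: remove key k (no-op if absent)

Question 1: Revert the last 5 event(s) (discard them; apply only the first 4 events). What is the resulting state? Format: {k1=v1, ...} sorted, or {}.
Keep first 4 events (discard last 5):
  after event 1 (t=2: SET q = -15): {q=-15}
  after event 2 (t=9: SET p = 49): {p=49, q=-15}
  after event 3 (t=19: SET p = 9): {p=9, q=-15}
  after event 4 (t=24: DEC r by 14): {p=9, q=-15, r=-14}

Answer: {p=9, q=-15, r=-14}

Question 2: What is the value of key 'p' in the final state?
Answer: -19

Derivation:
Track key 'p' through all 9 events:
  event 1 (t=2: SET q = -15): p unchanged
  event 2 (t=9: SET p = 49): p (absent) -> 49
  event 3 (t=19: SET p = 9): p 49 -> 9
  event 4 (t=24: DEC r by 14): p unchanged
  event 5 (t=31: SET p = 29): p 9 -> 29
  event 6 (t=35: DEC r by 4): p unchanged
  event 7 (t=45: DEC q by 15): p unchanged
  event 8 (t=50: SET p = -19): p 29 -> -19
  event 9 (t=53: INC r by 1): p unchanged
Final: p = -19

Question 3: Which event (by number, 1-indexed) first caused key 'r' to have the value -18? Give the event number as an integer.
Looking for first event where r becomes -18:
  event 4: r = -14
  event 5: r = -14
  event 6: r -14 -> -18  <-- first match

Answer: 6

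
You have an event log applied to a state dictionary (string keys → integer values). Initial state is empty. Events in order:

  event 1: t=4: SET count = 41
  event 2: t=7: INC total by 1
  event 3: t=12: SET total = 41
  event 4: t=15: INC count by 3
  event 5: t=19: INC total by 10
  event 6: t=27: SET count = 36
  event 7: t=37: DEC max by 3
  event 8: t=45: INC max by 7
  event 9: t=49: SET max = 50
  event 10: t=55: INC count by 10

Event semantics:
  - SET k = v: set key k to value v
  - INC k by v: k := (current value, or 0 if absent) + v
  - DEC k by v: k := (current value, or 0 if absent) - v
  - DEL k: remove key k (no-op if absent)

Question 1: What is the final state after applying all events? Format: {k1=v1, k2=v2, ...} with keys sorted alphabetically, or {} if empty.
Answer: {count=46, max=50, total=51}

Derivation:
  after event 1 (t=4: SET count = 41): {count=41}
  after event 2 (t=7: INC total by 1): {count=41, total=1}
  after event 3 (t=12: SET total = 41): {count=41, total=41}
  after event 4 (t=15: INC count by 3): {count=44, total=41}
  after event 5 (t=19: INC total by 10): {count=44, total=51}
  after event 6 (t=27: SET count = 36): {count=36, total=51}
  after event 7 (t=37: DEC max by 3): {count=36, max=-3, total=51}
  after event 8 (t=45: INC max by 7): {count=36, max=4, total=51}
  after event 9 (t=49: SET max = 50): {count=36, max=50, total=51}
  after event 10 (t=55: INC count by 10): {count=46, max=50, total=51}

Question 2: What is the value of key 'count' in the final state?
Track key 'count' through all 10 events:
  event 1 (t=4: SET count = 41): count (absent) -> 41
  event 2 (t=7: INC total by 1): count unchanged
  event 3 (t=12: SET total = 41): count unchanged
  event 4 (t=15: INC count by 3): count 41 -> 44
  event 5 (t=19: INC total by 10): count unchanged
  event 6 (t=27: SET count = 36): count 44 -> 36
  event 7 (t=37: DEC max by 3): count unchanged
  event 8 (t=45: INC max by 7): count unchanged
  event 9 (t=49: SET max = 50): count unchanged
  event 10 (t=55: INC count by 10): count 36 -> 46
Final: count = 46

Answer: 46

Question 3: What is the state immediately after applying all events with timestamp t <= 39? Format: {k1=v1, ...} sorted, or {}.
Apply events with t <= 39 (7 events):
  after event 1 (t=4: SET count = 41): {count=41}
  after event 2 (t=7: INC total by 1): {count=41, total=1}
  after event 3 (t=12: SET total = 41): {count=41, total=41}
  after event 4 (t=15: INC count by 3): {count=44, total=41}
  after event 5 (t=19: INC total by 10): {count=44, total=51}
  after event 6 (t=27: SET count = 36): {count=36, total=51}
  after event 7 (t=37: DEC max by 3): {count=36, max=-3, total=51}

Answer: {count=36, max=-3, total=51}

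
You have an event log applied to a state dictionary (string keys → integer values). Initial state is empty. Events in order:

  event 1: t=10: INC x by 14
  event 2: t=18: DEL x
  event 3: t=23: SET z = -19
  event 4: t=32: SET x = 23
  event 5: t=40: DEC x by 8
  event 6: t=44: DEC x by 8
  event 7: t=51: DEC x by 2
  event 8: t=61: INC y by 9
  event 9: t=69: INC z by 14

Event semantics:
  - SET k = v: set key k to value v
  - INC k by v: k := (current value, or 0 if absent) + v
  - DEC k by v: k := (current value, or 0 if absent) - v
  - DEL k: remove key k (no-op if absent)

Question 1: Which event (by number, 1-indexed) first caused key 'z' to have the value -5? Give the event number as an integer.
Answer: 9

Derivation:
Looking for first event where z becomes -5:
  event 3: z = -19
  event 4: z = -19
  event 5: z = -19
  event 6: z = -19
  event 7: z = -19
  event 8: z = -19
  event 9: z -19 -> -5  <-- first match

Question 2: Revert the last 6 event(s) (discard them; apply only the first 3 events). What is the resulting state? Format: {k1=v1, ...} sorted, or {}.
Keep first 3 events (discard last 6):
  after event 1 (t=10: INC x by 14): {x=14}
  after event 2 (t=18: DEL x): {}
  after event 3 (t=23: SET z = -19): {z=-19}

Answer: {z=-19}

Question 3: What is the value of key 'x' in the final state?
Track key 'x' through all 9 events:
  event 1 (t=10: INC x by 14): x (absent) -> 14
  event 2 (t=18: DEL x): x 14 -> (absent)
  event 3 (t=23: SET z = -19): x unchanged
  event 4 (t=32: SET x = 23): x (absent) -> 23
  event 5 (t=40: DEC x by 8): x 23 -> 15
  event 6 (t=44: DEC x by 8): x 15 -> 7
  event 7 (t=51: DEC x by 2): x 7 -> 5
  event 8 (t=61: INC y by 9): x unchanged
  event 9 (t=69: INC z by 14): x unchanged
Final: x = 5

Answer: 5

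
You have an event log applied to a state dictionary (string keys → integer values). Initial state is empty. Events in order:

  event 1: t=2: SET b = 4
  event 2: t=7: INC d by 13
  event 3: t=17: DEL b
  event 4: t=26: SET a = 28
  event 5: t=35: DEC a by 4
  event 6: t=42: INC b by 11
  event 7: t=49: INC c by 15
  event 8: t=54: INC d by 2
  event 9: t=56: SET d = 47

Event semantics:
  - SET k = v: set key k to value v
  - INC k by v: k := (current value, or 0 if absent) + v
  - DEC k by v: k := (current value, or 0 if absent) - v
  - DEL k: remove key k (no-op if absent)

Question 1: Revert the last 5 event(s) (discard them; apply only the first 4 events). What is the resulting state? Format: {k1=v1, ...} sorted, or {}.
Keep first 4 events (discard last 5):
  after event 1 (t=2: SET b = 4): {b=4}
  after event 2 (t=7: INC d by 13): {b=4, d=13}
  after event 3 (t=17: DEL b): {d=13}
  after event 4 (t=26: SET a = 28): {a=28, d=13}

Answer: {a=28, d=13}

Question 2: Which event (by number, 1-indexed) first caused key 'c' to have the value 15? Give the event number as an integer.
Looking for first event where c becomes 15:
  event 7: c (absent) -> 15  <-- first match

Answer: 7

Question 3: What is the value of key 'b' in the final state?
Track key 'b' through all 9 events:
  event 1 (t=2: SET b = 4): b (absent) -> 4
  event 2 (t=7: INC d by 13): b unchanged
  event 3 (t=17: DEL b): b 4 -> (absent)
  event 4 (t=26: SET a = 28): b unchanged
  event 5 (t=35: DEC a by 4): b unchanged
  event 6 (t=42: INC b by 11): b (absent) -> 11
  event 7 (t=49: INC c by 15): b unchanged
  event 8 (t=54: INC d by 2): b unchanged
  event 9 (t=56: SET d = 47): b unchanged
Final: b = 11

Answer: 11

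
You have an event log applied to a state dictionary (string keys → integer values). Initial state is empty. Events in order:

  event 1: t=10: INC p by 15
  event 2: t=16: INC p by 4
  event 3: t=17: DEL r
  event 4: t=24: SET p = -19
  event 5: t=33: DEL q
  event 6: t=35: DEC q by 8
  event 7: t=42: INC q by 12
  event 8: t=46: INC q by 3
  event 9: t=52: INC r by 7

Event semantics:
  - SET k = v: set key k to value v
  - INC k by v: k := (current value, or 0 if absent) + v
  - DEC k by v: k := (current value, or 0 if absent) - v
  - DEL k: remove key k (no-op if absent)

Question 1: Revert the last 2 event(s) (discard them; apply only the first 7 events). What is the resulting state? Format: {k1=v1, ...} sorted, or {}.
Keep first 7 events (discard last 2):
  after event 1 (t=10: INC p by 15): {p=15}
  after event 2 (t=16: INC p by 4): {p=19}
  after event 3 (t=17: DEL r): {p=19}
  after event 4 (t=24: SET p = -19): {p=-19}
  after event 5 (t=33: DEL q): {p=-19}
  after event 6 (t=35: DEC q by 8): {p=-19, q=-8}
  after event 7 (t=42: INC q by 12): {p=-19, q=4}

Answer: {p=-19, q=4}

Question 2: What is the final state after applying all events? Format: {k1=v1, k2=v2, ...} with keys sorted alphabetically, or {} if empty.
  after event 1 (t=10: INC p by 15): {p=15}
  after event 2 (t=16: INC p by 4): {p=19}
  after event 3 (t=17: DEL r): {p=19}
  after event 4 (t=24: SET p = -19): {p=-19}
  after event 5 (t=33: DEL q): {p=-19}
  after event 6 (t=35: DEC q by 8): {p=-19, q=-8}
  after event 7 (t=42: INC q by 12): {p=-19, q=4}
  after event 8 (t=46: INC q by 3): {p=-19, q=7}
  after event 9 (t=52: INC r by 7): {p=-19, q=7, r=7}

Answer: {p=-19, q=7, r=7}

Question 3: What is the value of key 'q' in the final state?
Track key 'q' through all 9 events:
  event 1 (t=10: INC p by 15): q unchanged
  event 2 (t=16: INC p by 4): q unchanged
  event 3 (t=17: DEL r): q unchanged
  event 4 (t=24: SET p = -19): q unchanged
  event 5 (t=33: DEL q): q (absent) -> (absent)
  event 6 (t=35: DEC q by 8): q (absent) -> -8
  event 7 (t=42: INC q by 12): q -8 -> 4
  event 8 (t=46: INC q by 3): q 4 -> 7
  event 9 (t=52: INC r by 7): q unchanged
Final: q = 7

Answer: 7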